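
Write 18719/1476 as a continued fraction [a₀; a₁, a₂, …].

Repeatedly divide and take the remainder:
⌊18719/1476⌋ = 12, remainder 1007
⌊1476/1007⌋ = 1, remainder 469
⌊1007/469⌋ = 2, remainder 69
⌊469/69⌋ = 6, remainder 55
⌊69/55⌋ = 1, remainder 14
⌊55/14⌋ = 3, remainder 13
⌊14/13⌋ = 1, remainder 1
⌊13/1⌋ = 13, remainder 0

[12; 1, 2, 6, 1, 3, 1, 13]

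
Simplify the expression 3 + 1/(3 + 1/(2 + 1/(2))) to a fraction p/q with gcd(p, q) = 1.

56/17

Start with 2.
2 + 1/(2/1) = 2 + 1/2 = 5/2
3 + 1/(5/2) = 3 + 2/5 = 17/5
3 + 1/(17/5) = 3 + 5/17 = 56/17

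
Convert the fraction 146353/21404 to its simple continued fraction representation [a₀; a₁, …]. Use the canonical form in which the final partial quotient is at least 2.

Run the Euclidean algorithm, recording each quotient:
146353 ÷ 21404 → quotient 6, remainder 17929
21404 ÷ 17929 → quotient 1, remainder 3475
17929 ÷ 3475 → quotient 5, remainder 554
3475 ÷ 554 → quotient 6, remainder 151
554 ÷ 151 → quotient 3, remainder 101
151 ÷ 101 → quotient 1, remainder 50
101 ÷ 50 → quotient 2, remainder 1
50 ÷ 1 → quotient 50, remainder 0

[6; 1, 5, 6, 3, 1, 2, 50]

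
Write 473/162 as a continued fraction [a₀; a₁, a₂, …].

Run the Euclidean algorithm, recording each quotient:
473 = 2·162 + 149, so a_0 = 2
162 = 1·149 + 13, so a_1 = 1
149 = 11·13 + 6, so a_2 = 11
13 = 2·6 + 1, so a_3 = 2
6 = 6·1 + 0, so a_4 = 6

[2; 1, 11, 2, 6]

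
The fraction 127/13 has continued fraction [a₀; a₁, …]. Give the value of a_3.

127 ÷ 13 → quotient 9, remainder 10
13 ÷ 10 → quotient 1, remainder 3
10 ÷ 3 → quotient 3, remainder 1
3 ÷ 1 → quotient 3, remainder 0

3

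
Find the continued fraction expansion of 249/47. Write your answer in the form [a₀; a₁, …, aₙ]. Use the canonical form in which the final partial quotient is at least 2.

[5; 3, 2, 1, 4]

249 ÷ 47 → quotient 5, remainder 14
47 ÷ 14 → quotient 3, remainder 5
14 ÷ 5 → quotient 2, remainder 4
5 ÷ 4 → quotient 1, remainder 1
4 ÷ 1 → quotient 4, remainder 0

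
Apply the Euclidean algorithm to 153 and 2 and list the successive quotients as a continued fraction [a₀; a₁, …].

[76; 2]

Repeatedly divide and take the remainder:
⌊153/2⌋ = 76, remainder 1
⌊2/1⌋ = 2, remainder 0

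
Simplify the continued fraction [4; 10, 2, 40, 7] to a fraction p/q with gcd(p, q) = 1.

24453/5971

Compute successive convergents:
a_0 = 4: 4/1
a_1 = 10: 41/10
a_2 = 2: 86/21
a_3 = 40: 3481/850
a_4 = 7: 24453/5971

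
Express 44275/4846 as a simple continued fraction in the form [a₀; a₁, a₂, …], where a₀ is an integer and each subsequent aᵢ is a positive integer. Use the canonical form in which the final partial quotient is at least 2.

⌊44275/4846⌋ = 9, remainder 661
⌊4846/661⌋ = 7, remainder 219
⌊661/219⌋ = 3, remainder 4
⌊219/4⌋ = 54, remainder 3
⌊4/3⌋ = 1, remainder 1
⌊3/1⌋ = 3, remainder 0

[9; 7, 3, 54, 1, 3]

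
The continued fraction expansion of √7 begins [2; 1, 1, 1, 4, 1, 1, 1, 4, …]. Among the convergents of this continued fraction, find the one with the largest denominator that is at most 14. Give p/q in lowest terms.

a_0 = 2: 2/1  (≤ bound)
a_1 = 1: 3/1  (≤ bound)
a_2 = 1: 5/2  (≤ bound)
a_3 = 1: 8/3  (≤ bound)
a_4 = 4: 37/14  (≤ bound)
a_5 = 1: 45/17  (> 14, stop)

37/14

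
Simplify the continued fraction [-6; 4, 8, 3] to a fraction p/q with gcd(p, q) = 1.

Start with 3.
8 + 1/(3/1) = 8 + 1/3 = 25/3
4 + 1/(25/3) = 4 + 3/25 = 103/25
-6 + 1/(103/25) = -6 + 25/103 = -593/103

-593/103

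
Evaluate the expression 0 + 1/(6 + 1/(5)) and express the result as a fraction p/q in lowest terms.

5/31

Build up convergents one term at a time:
a_0 = 0: 0/1
a_1 = 6: 1/6
a_2 = 5: 5/31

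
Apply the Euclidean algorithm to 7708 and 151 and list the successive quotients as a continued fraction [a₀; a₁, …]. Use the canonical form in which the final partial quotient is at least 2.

Run the Euclidean algorithm, recording each quotient:
7708 = 51·151 + 7, so a_0 = 51
151 = 21·7 + 4, so a_1 = 21
7 = 1·4 + 3, so a_2 = 1
4 = 1·3 + 1, so a_3 = 1
3 = 3·1 + 0, so a_4 = 3

[51; 21, 1, 1, 3]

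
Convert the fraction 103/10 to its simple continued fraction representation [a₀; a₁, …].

Run the Euclidean algorithm, recording each quotient:
103 ÷ 10 → quotient 10, remainder 3
10 ÷ 3 → quotient 3, remainder 1
3 ÷ 1 → quotient 3, remainder 0

[10; 3, 3]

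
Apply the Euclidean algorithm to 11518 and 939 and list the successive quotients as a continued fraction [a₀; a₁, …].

[12; 3, 1, 3, 10, 6]

11518 ÷ 939 → quotient 12, remainder 250
939 ÷ 250 → quotient 3, remainder 189
250 ÷ 189 → quotient 1, remainder 61
189 ÷ 61 → quotient 3, remainder 6
61 ÷ 6 → quotient 10, remainder 1
6 ÷ 1 → quotient 6, remainder 0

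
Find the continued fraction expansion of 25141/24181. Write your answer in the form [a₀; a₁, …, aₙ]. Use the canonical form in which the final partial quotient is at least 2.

[1; 25, 5, 3, 3, 2, 3, 2]

25141 = 1·24181 + 960, so a_0 = 1
24181 = 25·960 + 181, so a_1 = 25
960 = 5·181 + 55, so a_2 = 5
181 = 3·55 + 16, so a_3 = 3
55 = 3·16 + 7, so a_4 = 3
16 = 2·7 + 2, so a_5 = 2
7 = 3·2 + 1, so a_6 = 3
2 = 2·1 + 0, so a_7 = 2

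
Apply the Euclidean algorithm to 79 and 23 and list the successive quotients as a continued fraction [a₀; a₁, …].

[3; 2, 3, 3]

Run the Euclidean algorithm, recording each quotient:
79 = 3·23 + 10, so a_0 = 3
23 = 2·10 + 3, so a_1 = 2
10 = 3·3 + 1, so a_2 = 3
3 = 3·1 + 0, so a_3 = 3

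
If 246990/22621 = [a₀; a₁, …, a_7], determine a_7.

246990 ÷ 22621 → quotient 10, remainder 20780
22621 ÷ 20780 → quotient 1, remainder 1841
20780 ÷ 1841 → quotient 11, remainder 529
1841 ÷ 529 → quotient 3, remainder 254
529 ÷ 254 → quotient 2, remainder 21
254 ÷ 21 → quotient 12, remainder 2
21 ÷ 2 → quotient 10, remainder 1
2 ÷ 1 → quotient 2, remainder 0

2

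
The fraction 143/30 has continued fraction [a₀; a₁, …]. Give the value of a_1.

143 = 4·30 + 23, so a_0 = 4
30 = 1·23 + 7, so a_1 = 1

1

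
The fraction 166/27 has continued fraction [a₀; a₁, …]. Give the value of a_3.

Apply division with remainder until the remainder is 0:
166 = 6·27 + 4, so a_0 = 6
27 = 6·4 + 3, so a_1 = 6
4 = 1·3 + 1, so a_2 = 1
3 = 3·1 + 0, so a_3 = 3

3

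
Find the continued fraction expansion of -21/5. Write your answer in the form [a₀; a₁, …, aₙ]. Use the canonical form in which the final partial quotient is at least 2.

Repeatedly divide and take the remainder:
⌊-21/5⌋ = -5, remainder 4
⌊5/4⌋ = 1, remainder 1
⌊4/1⌋ = 4, remainder 0

[-5; 1, 4]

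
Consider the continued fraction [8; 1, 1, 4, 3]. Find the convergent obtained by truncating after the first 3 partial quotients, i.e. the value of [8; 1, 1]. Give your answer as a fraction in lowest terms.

Use the convergent recurrence hₖ = aₖ·hₖ₋₁ + hₖ₋₂ (and likewise for the denominators kₖ):
a_0 = 8: 8/1
a_1 = 1: 9/1
a_2 = 1: 17/2

17/2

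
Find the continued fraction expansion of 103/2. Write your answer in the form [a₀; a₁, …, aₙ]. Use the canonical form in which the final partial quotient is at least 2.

[51; 2]

Repeatedly divide and take the remainder:
103 = 51·2 + 1, so a_0 = 51
2 = 2·1 + 0, so a_1 = 2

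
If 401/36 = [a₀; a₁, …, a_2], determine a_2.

Run the Euclidean algorithm, recording each quotient:
401 ÷ 36 → quotient 11, remainder 5
36 ÷ 5 → quotient 7, remainder 1
5 ÷ 1 → quotient 5, remainder 0

5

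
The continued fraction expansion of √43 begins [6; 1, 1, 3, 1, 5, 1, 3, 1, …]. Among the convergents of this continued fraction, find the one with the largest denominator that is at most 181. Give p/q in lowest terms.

400/61

a_0 = 6: 6/1  (≤ bound)
a_1 = 1: 7/1  (≤ bound)
a_2 = 1: 13/2  (≤ bound)
a_3 = 3: 46/7  (≤ bound)
a_4 = 1: 59/9  (≤ bound)
a_5 = 5: 341/52  (≤ bound)
a_6 = 1: 400/61  (≤ bound)
a_7 = 3: 1541/235  (> 181, stop)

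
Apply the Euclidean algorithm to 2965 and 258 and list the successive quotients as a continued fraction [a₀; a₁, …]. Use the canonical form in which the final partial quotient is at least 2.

Apply division with remainder until the remainder is 0:
2965 = 11·258 + 127, so a_0 = 11
258 = 2·127 + 4, so a_1 = 2
127 = 31·4 + 3, so a_2 = 31
4 = 1·3 + 1, so a_3 = 1
3 = 3·1 + 0, so a_4 = 3

[11; 2, 31, 1, 3]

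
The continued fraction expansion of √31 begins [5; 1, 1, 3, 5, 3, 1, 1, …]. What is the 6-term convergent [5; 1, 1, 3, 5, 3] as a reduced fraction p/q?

Start with 3.
5 + 1/(3/1) = 5 + 1/3 = 16/3
3 + 1/(16/3) = 3 + 3/16 = 51/16
1 + 1/(51/16) = 1 + 16/51 = 67/51
1 + 1/(67/51) = 1 + 51/67 = 118/67
5 + 1/(118/67) = 5 + 67/118 = 657/118

657/118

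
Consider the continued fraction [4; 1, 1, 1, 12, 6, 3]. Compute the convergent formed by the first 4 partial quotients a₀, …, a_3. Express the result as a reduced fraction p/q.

14/3

Starting at the tail and folding back:
Start with 1.
1 + 1/(1/1) = 1 + 1/1 = 2/1
1 + 1/(2/1) = 1 + 1/2 = 3/2
4 + 1/(3/2) = 4 + 2/3 = 14/3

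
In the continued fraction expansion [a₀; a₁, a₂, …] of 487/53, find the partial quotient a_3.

487 ÷ 53 → quotient 9, remainder 10
53 ÷ 10 → quotient 5, remainder 3
10 ÷ 3 → quotient 3, remainder 1
3 ÷ 1 → quotient 3, remainder 0

3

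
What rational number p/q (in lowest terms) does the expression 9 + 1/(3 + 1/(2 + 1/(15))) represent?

1003/108

Build up convergents one term at a time:
a_0 = 9: 9/1
a_1 = 3: 28/3
a_2 = 2: 65/7
a_3 = 15: 1003/108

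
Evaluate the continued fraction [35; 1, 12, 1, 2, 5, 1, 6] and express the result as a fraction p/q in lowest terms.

a_0 = 35: 35/1
a_1 = 1: 36/1
a_2 = 12: 467/13
a_3 = 1: 503/14
a_4 = 2: 1473/41
a_5 = 5: 7868/219
a_6 = 1: 9341/260
a_7 = 6: 63914/1779

63914/1779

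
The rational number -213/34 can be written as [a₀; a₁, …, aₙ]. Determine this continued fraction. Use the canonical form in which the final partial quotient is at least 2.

Apply division with remainder until the remainder is 0:
-213 = -7·34 + 25, so a_0 = -7
34 = 1·25 + 9, so a_1 = 1
25 = 2·9 + 7, so a_2 = 2
9 = 1·7 + 2, so a_3 = 1
7 = 3·2 + 1, so a_4 = 3
2 = 2·1 + 0, so a_5 = 2

[-7; 1, 2, 1, 3, 2]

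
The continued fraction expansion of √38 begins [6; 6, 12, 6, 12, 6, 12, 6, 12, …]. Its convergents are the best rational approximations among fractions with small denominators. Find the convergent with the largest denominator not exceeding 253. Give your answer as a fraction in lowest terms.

450/73

a_0 = 6: 6/1  (≤ bound)
a_1 = 6: 37/6  (≤ bound)
a_2 = 12: 450/73  (≤ bound)
a_3 = 6: 2737/444  (> 253, stop)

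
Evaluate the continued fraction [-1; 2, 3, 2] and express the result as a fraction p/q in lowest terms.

-9/16

Start with 2.
3 + 1/(2/1) = 3 + 1/2 = 7/2
2 + 1/(7/2) = 2 + 2/7 = 16/7
-1 + 1/(16/7) = -1 + 7/16 = -9/16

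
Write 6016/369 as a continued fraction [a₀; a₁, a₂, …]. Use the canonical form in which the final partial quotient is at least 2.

[16; 3, 3, 2, 1, 1, 6]

Repeatedly divide and take the remainder:
6016 ÷ 369 → quotient 16, remainder 112
369 ÷ 112 → quotient 3, remainder 33
112 ÷ 33 → quotient 3, remainder 13
33 ÷ 13 → quotient 2, remainder 7
13 ÷ 7 → quotient 1, remainder 6
7 ÷ 6 → quotient 1, remainder 1
6 ÷ 1 → quotient 6, remainder 0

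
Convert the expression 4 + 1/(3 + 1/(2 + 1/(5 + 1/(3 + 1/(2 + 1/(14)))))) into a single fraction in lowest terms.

Start with 14.
2 + 1/(14/1) = 2 + 1/14 = 29/14
3 + 1/(29/14) = 3 + 14/29 = 101/29
5 + 1/(101/29) = 5 + 29/101 = 534/101
2 + 1/(534/101) = 2 + 101/534 = 1169/534
3 + 1/(1169/534) = 3 + 534/1169 = 4041/1169
4 + 1/(4041/1169) = 4 + 1169/4041 = 17333/4041

17333/4041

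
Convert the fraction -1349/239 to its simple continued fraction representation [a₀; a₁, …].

[-6; 2, 1, 4, 3, 5]

Apply division with remainder until the remainder is 0:
-1349 ÷ 239 → quotient -6, remainder 85
239 ÷ 85 → quotient 2, remainder 69
85 ÷ 69 → quotient 1, remainder 16
69 ÷ 16 → quotient 4, remainder 5
16 ÷ 5 → quotient 3, remainder 1
5 ÷ 1 → quotient 5, remainder 0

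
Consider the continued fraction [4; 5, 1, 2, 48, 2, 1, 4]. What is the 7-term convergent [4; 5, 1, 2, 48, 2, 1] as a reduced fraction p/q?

Build up convergents one term at a time:
a_0 = 4: 4/1
a_1 = 5: 21/5
a_2 = 1: 25/6
a_3 = 2: 71/17
a_4 = 48: 3433/822
a_5 = 2: 6937/1661
a_6 = 1: 10370/2483

10370/2483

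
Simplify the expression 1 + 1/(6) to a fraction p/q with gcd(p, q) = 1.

Start with 6.
1 + 1/(6/1) = 1 + 1/6 = 7/6

7/6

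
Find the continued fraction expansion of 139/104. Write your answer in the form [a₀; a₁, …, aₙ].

139 = 1·104 + 35, so a_0 = 1
104 = 2·35 + 34, so a_1 = 2
35 = 1·34 + 1, so a_2 = 1
34 = 34·1 + 0, so a_3 = 34

[1; 2, 1, 34]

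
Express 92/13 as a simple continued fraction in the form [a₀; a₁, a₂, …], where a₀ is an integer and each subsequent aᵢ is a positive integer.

[7; 13]

92 ÷ 13 → quotient 7, remainder 1
13 ÷ 1 → quotient 13, remainder 0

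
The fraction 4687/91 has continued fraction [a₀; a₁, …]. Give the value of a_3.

4687 = 51·91 + 46, so a_0 = 51
91 = 1·46 + 45, so a_1 = 1
46 = 1·45 + 1, so a_2 = 1
45 = 45·1 + 0, so a_3 = 45

45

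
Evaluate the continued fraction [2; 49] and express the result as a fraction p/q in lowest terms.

Compute successive convergents:
a_0 = 2: 2/1
a_1 = 49: 99/49

99/49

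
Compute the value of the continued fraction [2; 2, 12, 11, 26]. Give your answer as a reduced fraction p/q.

Start with 26.
11 + 1/(26/1) = 11 + 1/26 = 287/26
12 + 1/(287/26) = 12 + 26/287 = 3470/287
2 + 1/(3470/287) = 2 + 287/3470 = 7227/3470
2 + 1/(7227/3470) = 2 + 3470/7227 = 17924/7227

17924/7227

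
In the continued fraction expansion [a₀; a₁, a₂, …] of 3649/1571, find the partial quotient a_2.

10

Run the Euclidean algorithm, recording each quotient:
3649 = 2·1571 + 507, so a_0 = 2
1571 = 3·507 + 50, so a_1 = 3
507 = 10·50 + 7, so a_2 = 10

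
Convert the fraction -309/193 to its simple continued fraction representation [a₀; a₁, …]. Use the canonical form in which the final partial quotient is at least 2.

Repeatedly divide and take the remainder:
-309 = -2·193 + 77, so a_0 = -2
193 = 2·77 + 39, so a_1 = 2
77 = 1·39 + 38, so a_2 = 1
39 = 1·38 + 1, so a_3 = 1
38 = 38·1 + 0, so a_4 = 38

[-2; 2, 1, 1, 38]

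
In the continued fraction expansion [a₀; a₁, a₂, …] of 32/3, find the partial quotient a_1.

1

32 = 10·3 + 2, so a_0 = 10
3 = 1·2 + 1, so a_1 = 1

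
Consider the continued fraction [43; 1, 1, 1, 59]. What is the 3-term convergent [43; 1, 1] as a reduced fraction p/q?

Use the convergent recurrence hₖ = aₖ·hₖ₋₁ + hₖ₋₂ (and likewise for the denominators kₖ):
a_0 = 43: 43/1
a_1 = 1: 44/1
a_2 = 1: 87/2

87/2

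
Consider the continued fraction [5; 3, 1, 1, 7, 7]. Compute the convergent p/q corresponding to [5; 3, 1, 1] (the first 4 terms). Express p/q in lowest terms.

a_0 = 5: 5/1
a_1 = 3: 16/3
a_2 = 1: 21/4
a_3 = 1: 37/7

37/7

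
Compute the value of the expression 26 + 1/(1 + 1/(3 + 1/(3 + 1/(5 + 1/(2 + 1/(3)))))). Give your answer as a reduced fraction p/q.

13973/522

Collapse the nested fraction from the inside out:
Start with 3.
2 + 1/(3/1) = 2 + 1/3 = 7/3
5 + 1/(7/3) = 5 + 3/7 = 38/7
3 + 1/(38/7) = 3 + 7/38 = 121/38
3 + 1/(121/38) = 3 + 38/121 = 401/121
1 + 1/(401/121) = 1 + 121/401 = 522/401
26 + 1/(522/401) = 26 + 401/522 = 13973/522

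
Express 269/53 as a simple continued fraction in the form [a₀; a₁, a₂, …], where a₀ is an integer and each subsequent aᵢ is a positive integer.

Apply division with remainder until the remainder is 0:
269 ÷ 53 → quotient 5, remainder 4
53 ÷ 4 → quotient 13, remainder 1
4 ÷ 1 → quotient 4, remainder 0

[5; 13, 4]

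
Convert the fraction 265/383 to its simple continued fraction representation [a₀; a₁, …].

[0; 1, 2, 4, 14, 2]

Repeatedly divide and take the remainder:
⌊265/383⌋ = 0, remainder 265
⌊383/265⌋ = 1, remainder 118
⌊265/118⌋ = 2, remainder 29
⌊118/29⌋ = 4, remainder 2
⌊29/2⌋ = 14, remainder 1
⌊2/1⌋ = 2, remainder 0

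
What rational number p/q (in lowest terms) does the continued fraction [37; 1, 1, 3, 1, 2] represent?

a_0 = 37: 37/1
a_1 = 1: 38/1
a_2 = 1: 75/2
a_3 = 3: 263/7
a_4 = 1: 338/9
a_5 = 2: 939/25

939/25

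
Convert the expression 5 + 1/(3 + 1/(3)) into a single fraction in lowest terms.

53/10

Starting at the tail and folding back:
Start with 3.
3 + 1/(3/1) = 3 + 1/3 = 10/3
5 + 1/(10/3) = 5 + 3/10 = 53/10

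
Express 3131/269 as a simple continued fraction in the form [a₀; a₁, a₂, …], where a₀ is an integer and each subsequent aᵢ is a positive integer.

Apply division with remainder until the remainder is 0:
3131 = 11·269 + 172, so a_0 = 11
269 = 1·172 + 97, so a_1 = 1
172 = 1·97 + 75, so a_2 = 1
97 = 1·75 + 22, so a_3 = 1
75 = 3·22 + 9, so a_4 = 3
22 = 2·9 + 4, so a_5 = 2
9 = 2·4 + 1, so a_6 = 2
4 = 4·1 + 0, so a_7 = 4

[11; 1, 1, 1, 3, 2, 2, 4]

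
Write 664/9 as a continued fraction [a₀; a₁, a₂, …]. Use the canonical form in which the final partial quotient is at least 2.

[73; 1, 3, 2]

664 ÷ 9 → quotient 73, remainder 7
9 ÷ 7 → quotient 1, remainder 2
7 ÷ 2 → quotient 3, remainder 1
2 ÷ 1 → quotient 2, remainder 0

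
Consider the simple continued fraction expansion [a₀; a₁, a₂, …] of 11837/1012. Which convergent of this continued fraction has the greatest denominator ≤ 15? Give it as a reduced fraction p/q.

List convergents until the denominator exceeds the bound:
a_0 = 11: 11/1  (≤ bound)
a_1 = 1: 12/1  (≤ bound)
a_2 = 2: 35/3  (≤ bound)
a_3 = 3: 117/10  (≤ bound)
a_4 = 2: 269/23  (> 15, stop)

117/10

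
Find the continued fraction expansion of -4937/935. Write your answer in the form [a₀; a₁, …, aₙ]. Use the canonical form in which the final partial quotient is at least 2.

-4937 ÷ 935 → quotient -6, remainder 673
935 ÷ 673 → quotient 1, remainder 262
673 ÷ 262 → quotient 2, remainder 149
262 ÷ 149 → quotient 1, remainder 113
149 ÷ 113 → quotient 1, remainder 36
113 ÷ 36 → quotient 3, remainder 5
36 ÷ 5 → quotient 7, remainder 1
5 ÷ 1 → quotient 5, remainder 0

[-6; 1, 2, 1, 1, 3, 7, 5]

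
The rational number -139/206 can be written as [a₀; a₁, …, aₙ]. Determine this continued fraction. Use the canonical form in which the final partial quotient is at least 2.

[-1; 3, 13, 2, 2]

-139 = -1·206 + 67, so a_0 = -1
206 = 3·67 + 5, so a_1 = 3
67 = 13·5 + 2, so a_2 = 13
5 = 2·2 + 1, so a_3 = 2
2 = 2·1 + 0, so a_4 = 2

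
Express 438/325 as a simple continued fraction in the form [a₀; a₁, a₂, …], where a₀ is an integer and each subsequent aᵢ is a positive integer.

[1; 2, 1, 7, 14]

Repeatedly divide and take the remainder:
⌊438/325⌋ = 1, remainder 113
⌊325/113⌋ = 2, remainder 99
⌊113/99⌋ = 1, remainder 14
⌊99/14⌋ = 7, remainder 1
⌊14/1⌋ = 14, remainder 0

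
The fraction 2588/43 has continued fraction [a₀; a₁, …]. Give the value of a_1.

5

2588 = 60·43 + 8, so a_0 = 60
43 = 5·8 + 3, so a_1 = 5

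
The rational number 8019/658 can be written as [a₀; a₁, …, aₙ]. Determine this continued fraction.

⌊8019/658⌋ = 12, remainder 123
⌊658/123⌋ = 5, remainder 43
⌊123/43⌋ = 2, remainder 37
⌊43/37⌋ = 1, remainder 6
⌊37/6⌋ = 6, remainder 1
⌊6/1⌋ = 6, remainder 0

[12; 5, 2, 1, 6, 6]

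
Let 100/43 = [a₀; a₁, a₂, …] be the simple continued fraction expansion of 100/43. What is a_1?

Apply division with remainder until the remainder is 0:
100 = 2·43 + 14, so a_0 = 2
43 = 3·14 + 1, so a_1 = 3

3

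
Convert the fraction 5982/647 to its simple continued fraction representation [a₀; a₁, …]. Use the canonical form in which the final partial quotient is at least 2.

5982 ÷ 647 → quotient 9, remainder 159
647 ÷ 159 → quotient 4, remainder 11
159 ÷ 11 → quotient 14, remainder 5
11 ÷ 5 → quotient 2, remainder 1
5 ÷ 1 → quotient 5, remainder 0

[9; 4, 14, 2, 5]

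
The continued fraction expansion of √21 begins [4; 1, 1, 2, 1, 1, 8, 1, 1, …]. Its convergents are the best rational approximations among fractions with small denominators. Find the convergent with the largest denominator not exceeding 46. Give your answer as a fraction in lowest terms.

55/12

List convergents until the denominator exceeds the bound:
a_0 = 4: 4/1  (≤ bound)
a_1 = 1: 5/1  (≤ bound)
a_2 = 1: 9/2  (≤ bound)
a_3 = 2: 23/5  (≤ bound)
a_4 = 1: 32/7  (≤ bound)
a_5 = 1: 55/12  (≤ bound)
a_6 = 8: 472/103  (> 46, stop)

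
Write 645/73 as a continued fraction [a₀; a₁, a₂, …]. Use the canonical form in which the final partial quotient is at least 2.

Repeatedly divide and take the remainder:
⌊645/73⌋ = 8, remainder 61
⌊73/61⌋ = 1, remainder 12
⌊61/12⌋ = 5, remainder 1
⌊12/1⌋ = 12, remainder 0

[8; 1, 5, 12]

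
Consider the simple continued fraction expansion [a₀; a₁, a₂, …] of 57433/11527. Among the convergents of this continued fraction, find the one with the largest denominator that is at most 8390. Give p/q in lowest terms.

8814/1769

List convergents until the denominator exceeds the bound:
a_0 = 4: 4/1  (≤ bound)
a_1 = 1: 5/1  (≤ bound)
a_2 = 56: 284/57  (≤ bound)
a_3 = 15: 4265/856  (≤ bound)
a_4 = 1: 4549/913  (≤ bound)
a_5 = 1: 8814/1769  (≤ bound)
a_6 = 6: 57433/11527  (> 8390, stop)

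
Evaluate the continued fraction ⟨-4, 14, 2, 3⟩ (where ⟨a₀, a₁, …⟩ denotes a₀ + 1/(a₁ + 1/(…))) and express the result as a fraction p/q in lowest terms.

-397/101

Build up convergents one term at a time:
a_0 = -4: -4/1
a_1 = 14: -55/14
a_2 = 2: -114/29
a_3 = 3: -397/101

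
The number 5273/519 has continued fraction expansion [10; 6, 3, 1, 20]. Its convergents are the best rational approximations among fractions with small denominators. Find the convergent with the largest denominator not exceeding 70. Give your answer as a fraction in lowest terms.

254/25

a_0 = 10: 10/1  (≤ bound)
a_1 = 6: 61/6  (≤ bound)
a_2 = 3: 193/19  (≤ bound)
a_3 = 1: 254/25  (≤ bound)
a_4 = 20: 5273/519  (> 70, stop)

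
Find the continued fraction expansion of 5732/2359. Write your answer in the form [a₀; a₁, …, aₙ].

[2; 2, 3, 15, 1, 3, 5]

5732 = 2·2359 + 1014, so a_0 = 2
2359 = 2·1014 + 331, so a_1 = 2
1014 = 3·331 + 21, so a_2 = 3
331 = 15·21 + 16, so a_3 = 15
21 = 1·16 + 5, so a_4 = 1
16 = 3·5 + 1, so a_5 = 3
5 = 5·1 + 0, so a_6 = 5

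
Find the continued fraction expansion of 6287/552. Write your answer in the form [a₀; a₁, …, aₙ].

Apply division with remainder until the remainder is 0:
⌊6287/552⌋ = 11, remainder 215
⌊552/215⌋ = 2, remainder 122
⌊215/122⌋ = 1, remainder 93
⌊122/93⌋ = 1, remainder 29
⌊93/29⌋ = 3, remainder 6
⌊29/6⌋ = 4, remainder 5
⌊6/5⌋ = 1, remainder 1
⌊5/1⌋ = 5, remainder 0

[11; 2, 1, 1, 3, 4, 1, 5]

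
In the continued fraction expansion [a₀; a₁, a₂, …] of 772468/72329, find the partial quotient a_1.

1

⌊772468/72329⌋ = 10, remainder 49178
⌊72329/49178⌋ = 1, remainder 23151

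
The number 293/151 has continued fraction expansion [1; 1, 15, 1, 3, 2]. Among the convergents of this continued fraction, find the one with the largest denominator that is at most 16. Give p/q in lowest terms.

List convergents until the denominator exceeds the bound:
a_0 = 1: 1/1  (≤ bound)
a_1 = 1: 2/1  (≤ bound)
a_2 = 15: 31/16  (≤ bound)
a_3 = 1: 33/17  (> 16, stop)

31/16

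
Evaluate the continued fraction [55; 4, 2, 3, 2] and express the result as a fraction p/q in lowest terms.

Start with 2.
3 + 1/(2/1) = 3 + 1/2 = 7/2
2 + 1/(7/2) = 2 + 2/7 = 16/7
4 + 1/(16/7) = 4 + 7/16 = 71/16
55 + 1/(71/16) = 55 + 16/71 = 3921/71

3921/71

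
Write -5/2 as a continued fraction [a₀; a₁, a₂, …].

[-3; 2]

⌊-5/2⌋ = -3, remainder 1
⌊2/1⌋ = 2, remainder 0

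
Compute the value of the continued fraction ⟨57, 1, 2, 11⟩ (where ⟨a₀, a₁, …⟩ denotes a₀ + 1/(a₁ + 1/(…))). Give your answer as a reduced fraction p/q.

1961/34

a_0 = 57: 57/1
a_1 = 1: 58/1
a_2 = 2: 173/3
a_3 = 11: 1961/34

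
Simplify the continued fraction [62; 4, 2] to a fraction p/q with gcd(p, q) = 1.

a_0 = 62: 62/1
a_1 = 4: 249/4
a_2 = 2: 560/9

560/9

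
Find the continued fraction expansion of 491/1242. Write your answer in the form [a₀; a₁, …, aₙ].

Run the Euclidean algorithm, recording each quotient:
⌊491/1242⌋ = 0, remainder 491
⌊1242/491⌋ = 2, remainder 260
⌊491/260⌋ = 1, remainder 231
⌊260/231⌋ = 1, remainder 29
⌊231/29⌋ = 7, remainder 28
⌊29/28⌋ = 1, remainder 1
⌊28/1⌋ = 28, remainder 0

[0; 2, 1, 1, 7, 1, 28]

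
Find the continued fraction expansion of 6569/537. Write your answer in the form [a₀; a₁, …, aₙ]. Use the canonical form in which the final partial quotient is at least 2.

[12; 4, 3, 2, 1, 1, 1, 4]

⌊6569/537⌋ = 12, remainder 125
⌊537/125⌋ = 4, remainder 37
⌊125/37⌋ = 3, remainder 14
⌊37/14⌋ = 2, remainder 9
⌊14/9⌋ = 1, remainder 5
⌊9/5⌋ = 1, remainder 4
⌊5/4⌋ = 1, remainder 1
⌊4/1⌋ = 4, remainder 0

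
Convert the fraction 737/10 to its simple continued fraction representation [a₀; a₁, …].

⌊737/10⌋ = 73, remainder 7
⌊10/7⌋ = 1, remainder 3
⌊7/3⌋ = 2, remainder 1
⌊3/1⌋ = 3, remainder 0

[73; 1, 2, 3]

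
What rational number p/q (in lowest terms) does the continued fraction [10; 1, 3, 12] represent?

Start with 12.
3 + 1/(12/1) = 3 + 1/12 = 37/12
1 + 1/(37/12) = 1 + 12/37 = 49/37
10 + 1/(49/37) = 10 + 37/49 = 527/49

527/49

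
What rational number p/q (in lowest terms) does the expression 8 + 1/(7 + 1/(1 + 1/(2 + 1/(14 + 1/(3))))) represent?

8236/1013

Start with 3.
14 + 1/(3/1) = 14 + 1/3 = 43/3
2 + 1/(43/3) = 2 + 3/43 = 89/43
1 + 1/(89/43) = 1 + 43/89 = 132/89
7 + 1/(132/89) = 7 + 89/132 = 1013/132
8 + 1/(1013/132) = 8 + 132/1013 = 8236/1013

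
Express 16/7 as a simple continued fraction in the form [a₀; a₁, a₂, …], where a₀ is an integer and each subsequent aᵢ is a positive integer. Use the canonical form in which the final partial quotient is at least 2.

[2; 3, 2]

16 ÷ 7 → quotient 2, remainder 2
7 ÷ 2 → quotient 3, remainder 1
2 ÷ 1 → quotient 2, remainder 0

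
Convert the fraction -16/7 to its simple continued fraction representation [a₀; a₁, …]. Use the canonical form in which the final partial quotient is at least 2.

Repeatedly divide and take the remainder:
-16 = -3·7 + 5, so a_0 = -3
7 = 1·5 + 2, so a_1 = 1
5 = 2·2 + 1, so a_2 = 2
2 = 2·1 + 0, so a_3 = 2

[-3; 1, 2, 2]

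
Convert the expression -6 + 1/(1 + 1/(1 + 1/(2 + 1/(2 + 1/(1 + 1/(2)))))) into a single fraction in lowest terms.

-249/46

Start with 2.
1 + 1/(2/1) = 1 + 1/2 = 3/2
2 + 1/(3/2) = 2 + 2/3 = 8/3
2 + 1/(8/3) = 2 + 3/8 = 19/8
1 + 1/(19/8) = 1 + 8/19 = 27/19
1 + 1/(27/19) = 1 + 19/27 = 46/27
-6 + 1/(46/27) = -6 + 27/46 = -249/46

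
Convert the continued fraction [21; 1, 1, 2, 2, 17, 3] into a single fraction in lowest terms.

a_0 = 21: 21/1
a_1 = 1: 22/1
a_2 = 1: 43/2
a_3 = 2: 108/5
a_4 = 2: 259/12
a_5 = 17: 4511/209
a_6 = 3: 13792/639

13792/639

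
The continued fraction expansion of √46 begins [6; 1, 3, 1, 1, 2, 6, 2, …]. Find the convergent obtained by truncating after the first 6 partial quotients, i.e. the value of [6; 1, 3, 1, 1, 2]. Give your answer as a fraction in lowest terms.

Compute successive convergents:
a_0 = 6: 6/1
a_1 = 1: 7/1
a_2 = 3: 27/4
a_3 = 1: 34/5
a_4 = 1: 61/9
a_5 = 2: 156/23

156/23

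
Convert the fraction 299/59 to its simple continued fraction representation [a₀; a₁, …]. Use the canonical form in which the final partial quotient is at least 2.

Repeatedly divide and take the remainder:
299 ÷ 59 → quotient 5, remainder 4
59 ÷ 4 → quotient 14, remainder 3
4 ÷ 3 → quotient 1, remainder 1
3 ÷ 1 → quotient 3, remainder 0

[5; 14, 1, 3]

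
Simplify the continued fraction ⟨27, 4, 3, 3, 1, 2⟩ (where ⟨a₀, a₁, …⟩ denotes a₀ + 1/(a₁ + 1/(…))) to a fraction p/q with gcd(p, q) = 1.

4221/155

a_0 = 27: 27/1
a_1 = 4: 109/4
a_2 = 3: 354/13
a_3 = 3: 1171/43
a_4 = 1: 1525/56
a_5 = 2: 4221/155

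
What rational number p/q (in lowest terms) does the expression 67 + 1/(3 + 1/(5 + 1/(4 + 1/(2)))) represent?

Start with 2.
4 + 1/(2/1) = 4 + 1/2 = 9/2
5 + 1/(9/2) = 5 + 2/9 = 47/9
3 + 1/(47/9) = 3 + 9/47 = 150/47
67 + 1/(150/47) = 67 + 47/150 = 10097/150

10097/150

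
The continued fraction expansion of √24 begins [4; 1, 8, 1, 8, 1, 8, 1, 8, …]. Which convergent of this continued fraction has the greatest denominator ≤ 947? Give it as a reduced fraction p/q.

4316/881

List convergents until the denominator exceeds the bound:
a_0 = 4: 4/1  (≤ bound)
a_1 = 1: 5/1  (≤ bound)
a_2 = 8: 44/9  (≤ bound)
a_3 = 1: 49/10  (≤ bound)
a_4 = 8: 436/89  (≤ bound)
a_5 = 1: 485/99  (≤ bound)
a_6 = 8: 4316/881  (≤ bound)
a_7 = 1: 4801/980  (> 947, stop)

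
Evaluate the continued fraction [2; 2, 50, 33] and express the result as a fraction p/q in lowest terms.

a_0 = 2: 2/1
a_1 = 2: 5/2
a_2 = 50: 252/101
a_3 = 33: 8321/3335

8321/3335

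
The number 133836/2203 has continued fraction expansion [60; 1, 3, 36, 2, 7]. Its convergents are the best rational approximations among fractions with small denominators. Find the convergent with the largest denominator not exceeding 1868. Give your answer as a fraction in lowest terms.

17861/294

List convergents until the denominator exceeds the bound:
a_0 = 60: 60/1  (≤ bound)
a_1 = 1: 61/1  (≤ bound)
a_2 = 3: 243/4  (≤ bound)
a_3 = 36: 8809/145  (≤ bound)
a_4 = 2: 17861/294  (≤ bound)
a_5 = 7: 133836/2203  (> 1868, stop)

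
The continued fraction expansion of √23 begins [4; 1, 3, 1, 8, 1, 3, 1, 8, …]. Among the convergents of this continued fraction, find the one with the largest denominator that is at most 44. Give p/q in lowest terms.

a_0 = 4: 4/1  (≤ bound)
a_1 = 1: 5/1  (≤ bound)
a_2 = 3: 19/4  (≤ bound)
a_3 = 1: 24/5  (≤ bound)
a_4 = 8: 211/44  (≤ bound)
a_5 = 1: 235/49  (> 44, stop)

211/44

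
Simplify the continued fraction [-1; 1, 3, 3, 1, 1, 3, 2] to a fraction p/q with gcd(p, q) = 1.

Compute successive convergents:
a_0 = -1: -1/1
a_1 = 1: 0/1
a_2 = 3: -1/4
a_3 = 3: -3/13
a_4 = 1: -4/17
a_5 = 1: -7/30
a_6 = 3: -25/107
a_7 = 2: -57/244

-57/244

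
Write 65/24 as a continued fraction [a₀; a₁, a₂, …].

Run the Euclidean algorithm, recording each quotient:
65 ÷ 24 → quotient 2, remainder 17
24 ÷ 17 → quotient 1, remainder 7
17 ÷ 7 → quotient 2, remainder 3
7 ÷ 3 → quotient 2, remainder 1
3 ÷ 1 → quotient 3, remainder 0

[2; 1, 2, 2, 3]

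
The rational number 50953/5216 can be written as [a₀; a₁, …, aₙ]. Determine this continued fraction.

[9; 1, 3, 3, 9, 43]

Apply division with remainder until the remainder is 0:
50953 = 9·5216 + 4009, so a_0 = 9
5216 = 1·4009 + 1207, so a_1 = 1
4009 = 3·1207 + 388, so a_2 = 3
1207 = 3·388 + 43, so a_3 = 3
388 = 9·43 + 1, so a_4 = 9
43 = 43·1 + 0, so a_5 = 43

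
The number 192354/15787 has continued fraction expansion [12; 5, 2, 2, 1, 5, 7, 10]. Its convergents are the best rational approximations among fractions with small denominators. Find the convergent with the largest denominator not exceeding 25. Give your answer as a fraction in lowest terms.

134/11

List convergents until the denominator exceeds the bound:
a_0 = 12: 12/1  (≤ bound)
a_1 = 5: 61/5  (≤ bound)
a_2 = 2: 134/11  (≤ bound)
a_3 = 2: 329/27  (> 25, stop)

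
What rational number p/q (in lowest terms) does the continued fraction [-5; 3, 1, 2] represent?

-52/11

Start with 2.
1 + 1/(2/1) = 1 + 1/2 = 3/2
3 + 1/(3/2) = 3 + 2/3 = 11/3
-5 + 1/(11/3) = -5 + 3/11 = -52/11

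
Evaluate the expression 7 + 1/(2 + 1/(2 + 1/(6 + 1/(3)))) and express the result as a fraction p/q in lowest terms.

748/101

Use the convergent recurrence hₖ = aₖ·hₖ₋₁ + hₖ₋₂ (and likewise for the denominators kₖ):
a_0 = 7: 7/1
a_1 = 2: 15/2
a_2 = 2: 37/5
a_3 = 6: 237/32
a_4 = 3: 748/101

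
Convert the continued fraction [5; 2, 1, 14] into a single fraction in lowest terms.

a_0 = 5: 5/1
a_1 = 2: 11/2
a_2 = 1: 16/3
a_3 = 14: 235/44

235/44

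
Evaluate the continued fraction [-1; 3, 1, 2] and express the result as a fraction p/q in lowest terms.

a_0 = -1: -1/1
a_1 = 3: -2/3
a_2 = 1: -3/4
a_3 = 2: -8/11

-8/11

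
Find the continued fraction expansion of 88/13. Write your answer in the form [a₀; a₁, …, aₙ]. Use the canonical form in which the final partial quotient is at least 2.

[6; 1, 3, 3]

88 ÷ 13 → quotient 6, remainder 10
13 ÷ 10 → quotient 1, remainder 3
10 ÷ 3 → quotient 3, remainder 1
3 ÷ 1 → quotient 3, remainder 0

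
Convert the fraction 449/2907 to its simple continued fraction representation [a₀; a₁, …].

⌊449/2907⌋ = 0, remainder 449
⌊2907/449⌋ = 6, remainder 213
⌊449/213⌋ = 2, remainder 23
⌊213/23⌋ = 9, remainder 6
⌊23/6⌋ = 3, remainder 5
⌊6/5⌋ = 1, remainder 1
⌊5/1⌋ = 5, remainder 0

[0; 6, 2, 9, 3, 1, 5]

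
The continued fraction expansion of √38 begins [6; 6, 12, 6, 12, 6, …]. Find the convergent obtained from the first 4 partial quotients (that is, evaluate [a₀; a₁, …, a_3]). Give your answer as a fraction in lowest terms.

2737/444

Start with 6.
12 + 1/(6/1) = 12 + 1/6 = 73/6
6 + 1/(73/6) = 6 + 6/73 = 444/73
6 + 1/(444/73) = 6 + 73/444 = 2737/444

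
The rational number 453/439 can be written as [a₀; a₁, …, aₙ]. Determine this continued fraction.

[1; 31, 2, 1, 4]

⌊453/439⌋ = 1, remainder 14
⌊439/14⌋ = 31, remainder 5
⌊14/5⌋ = 2, remainder 4
⌊5/4⌋ = 1, remainder 1
⌊4/1⌋ = 4, remainder 0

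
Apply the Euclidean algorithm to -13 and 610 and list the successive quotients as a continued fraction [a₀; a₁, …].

[-1; 1, 45, 1, 12]

Repeatedly divide and take the remainder:
-13 ÷ 610 → quotient -1, remainder 597
610 ÷ 597 → quotient 1, remainder 13
597 ÷ 13 → quotient 45, remainder 12
13 ÷ 12 → quotient 1, remainder 1
12 ÷ 1 → quotient 12, remainder 0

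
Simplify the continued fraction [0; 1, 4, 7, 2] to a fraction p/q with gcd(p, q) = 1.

Use the convergent recurrence hₖ = aₖ·hₖ₋₁ + hₖ₋₂ (and likewise for the denominators kₖ):
a_0 = 0: 0/1
a_1 = 1: 1/1
a_2 = 4: 4/5
a_3 = 7: 29/36
a_4 = 2: 62/77

62/77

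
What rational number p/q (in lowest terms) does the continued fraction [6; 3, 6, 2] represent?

a_0 = 6: 6/1
a_1 = 3: 19/3
a_2 = 6: 120/19
a_3 = 2: 259/41

259/41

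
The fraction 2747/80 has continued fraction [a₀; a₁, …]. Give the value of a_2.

2747 = 34·80 + 27, so a_0 = 34
80 = 2·27 + 26, so a_1 = 2
27 = 1·26 + 1, so a_2 = 1

1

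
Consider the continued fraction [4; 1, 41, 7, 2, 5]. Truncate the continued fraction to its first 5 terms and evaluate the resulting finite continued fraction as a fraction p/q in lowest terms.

3145/632

a_0 = 4: 4/1
a_1 = 1: 5/1
a_2 = 41: 209/42
a_3 = 7: 1468/295
a_4 = 2: 3145/632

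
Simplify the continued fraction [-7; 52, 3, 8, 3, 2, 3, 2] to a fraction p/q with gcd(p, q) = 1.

-519741/74452

a_0 = -7: -7/1
a_1 = 52: -363/52
a_2 = 3: -1096/157
a_3 = 8: -9131/1308
a_4 = 3: -28489/4081
a_5 = 2: -66109/9470
a_6 = 3: -226816/32491
a_7 = 2: -519741/74452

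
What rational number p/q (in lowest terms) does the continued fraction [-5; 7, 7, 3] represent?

a_0 = -5: -5/1
a_1 = 7: -34/7
a_2 = 7: -243/50
a_3 = 3: -763/157

-763/157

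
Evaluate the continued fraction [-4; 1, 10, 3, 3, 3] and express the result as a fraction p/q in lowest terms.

Start with 3.
3 + 1/(3/1) = 3 + 1/3 = 10/3
3 + 1/(10/3) = 3 + 3/10 = 33/10
10 + 1/(33/10) = 10 + 10/33 = 340/33
1 + 1/(340/33) = 1 + 33/340 = 373/340
-4 + 1/(373/340) = -4 + 340/373 = -1152/373

-1152/373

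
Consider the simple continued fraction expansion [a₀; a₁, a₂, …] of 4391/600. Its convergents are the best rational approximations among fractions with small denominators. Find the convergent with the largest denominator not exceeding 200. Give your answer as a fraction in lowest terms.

161/22

List convergents until the denominator exceeds the bound:
a_0 = 7: 7/1  (≤ bound)
a_1 = 3: 22/3  (≤ bound)
a_2 = 7: 161/22  (≤ bound)
a_3 = 13: 2115/289  (> 200, stop)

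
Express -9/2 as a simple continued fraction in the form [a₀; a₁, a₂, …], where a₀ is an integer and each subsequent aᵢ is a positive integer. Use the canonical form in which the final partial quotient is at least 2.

[-5; 2]

⌊-9/2⌋ = -5, remainder 1
⌊2/1⌋ = 2, remainder 0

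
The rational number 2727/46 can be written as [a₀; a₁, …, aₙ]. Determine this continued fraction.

[59; 3, 1, 1, 6]

2727 ÷ 46 → quotient 59, remainder 13
46 ÷ 13 → quotient 3, remainder 7
13 ÷ 7 → quotient 1, remainder 6
7 ÷ 6 → quotient 1, remainder 1
6 ÷ 1 → quotient 6, remainder 0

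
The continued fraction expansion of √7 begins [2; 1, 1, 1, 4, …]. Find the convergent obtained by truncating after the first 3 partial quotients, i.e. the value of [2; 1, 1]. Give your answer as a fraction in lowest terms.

5/2

Build up convergents one term at a time:
a_0 = 2: 2/1
a_1 = 1: 3/1
a_2 = 1: 5/2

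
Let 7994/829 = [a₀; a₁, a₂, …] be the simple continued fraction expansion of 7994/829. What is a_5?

Run the Euclidean algorithm, recording each quotient:
⌊7994/829⌋ = 9, remainder 533
⌊829/533⌋ = 1, remainder 296
⌊533/296⌋ = 1, remainder 237
⌊296/237⌋ = 1, remainder 59
⌊237/59⌋ = 4, remainder 1
⌊59/1⌋ = 59, remainder 0

59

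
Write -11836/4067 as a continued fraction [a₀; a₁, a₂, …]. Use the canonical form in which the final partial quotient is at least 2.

[-3; 11, 7, 52]

-11836 = -3·4067 + 365, so a_0 = -3
4067 = 11·365 + 52, so a_1 = 11
365 = 7·52 + 1, so a_2 = 7
52 = 52·1 + 0, so a_3 = 52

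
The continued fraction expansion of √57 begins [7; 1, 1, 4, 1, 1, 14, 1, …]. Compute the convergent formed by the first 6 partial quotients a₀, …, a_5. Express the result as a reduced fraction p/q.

Start with 1.
1 + 1/(1/1) = 1 + 1/1 = 2/1
4 + 1/(2/1) = 4 + 1/2 = 9/2
1 + 1/(9/2) = 1 + 2/9 = 11/9
1 + 1/(11/9) = 1 + 9/11 = 20/11
7 + 1/(20/11) = 7 + 11/20 = 151/20

151/20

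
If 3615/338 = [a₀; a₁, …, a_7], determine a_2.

3615 = 10·338 + 235, so a_0 = 10
338 = 1·235 + 103, so a_1 = 1
235 = 2·103 + 29, so a_2 = 2

2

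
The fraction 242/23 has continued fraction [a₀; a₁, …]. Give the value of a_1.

1

Apply division with remainder until the remainder is 0:
242 = 10·23 + 12, so a_0 = 10
23 = 1·12 + 11, so a_1 = 1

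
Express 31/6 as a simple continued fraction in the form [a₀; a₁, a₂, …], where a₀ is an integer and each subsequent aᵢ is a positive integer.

⌊31/6⌋ = 5, remainder 1
⌊6/1⌋ = 6, remainder 0

[5; 6]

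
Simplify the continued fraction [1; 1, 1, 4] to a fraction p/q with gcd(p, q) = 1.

Compute successive convergents:
a_0 = 1: 1/1
a_1 = 1: 2/1
a_2 = 1: 3/2
a_3 = 4: 14/9

14/9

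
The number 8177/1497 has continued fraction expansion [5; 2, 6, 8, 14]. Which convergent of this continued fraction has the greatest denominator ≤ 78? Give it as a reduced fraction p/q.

71/13

a_0 = 5: 5/1  (≤ bound)
a_1 = 2: 11/2  (≤ bound)
a_2 = 6: 71/13  (≤ bound)
a_3 = 8: 579/106  (> 78, stop)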